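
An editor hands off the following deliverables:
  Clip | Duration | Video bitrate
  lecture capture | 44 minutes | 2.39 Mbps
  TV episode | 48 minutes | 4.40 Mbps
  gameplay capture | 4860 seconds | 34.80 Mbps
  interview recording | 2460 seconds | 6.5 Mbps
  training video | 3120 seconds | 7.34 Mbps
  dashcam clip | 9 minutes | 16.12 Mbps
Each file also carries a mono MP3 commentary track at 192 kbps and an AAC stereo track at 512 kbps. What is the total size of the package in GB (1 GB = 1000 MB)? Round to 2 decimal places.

30.92 GB

Audio total: 192 + 512 = 704 kbps = 0.704 Mbps.
lecture capture: 3.094 Mbps × 2640 s = 8168.2 Mb
TV episode: 5.104 Mbps × 2880 s = 14699.5 Mb
gameplay capture: 35.504 Mbps × 4860 s = 172549.4 Mb
interview recording: 7.204 Mbps × 2460 s = 17721.8 Mb
training video: 8.044 Mbps × 3120 s = 25097.3 Mb
dashcam clip: 16.824 Mbps × 540 s = 9085.0 Mb
Total: 247321.2 Mb = 30915.2 MB.
= 30.92 GB.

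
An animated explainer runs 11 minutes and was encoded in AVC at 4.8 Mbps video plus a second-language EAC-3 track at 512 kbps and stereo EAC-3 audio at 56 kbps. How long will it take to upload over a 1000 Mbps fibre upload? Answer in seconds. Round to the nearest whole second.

4 seconds

11 min = 660 s
Audio total: 512 + 56 = 568 kbps = 0.568 Mbps.
Total bitrate: 5.368 Mbps.
File: 5.368 Mbps × 660 s = 3542.9 Mb.
At 1000 Mbps: 3542.9 / 1000 = 3.5 s ≈ 3.54 seconds.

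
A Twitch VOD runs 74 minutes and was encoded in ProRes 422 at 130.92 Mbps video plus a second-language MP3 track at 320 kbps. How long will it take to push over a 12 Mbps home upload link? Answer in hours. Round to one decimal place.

74 min = 4440 s
Audio: 320 kbps = 0.320 Mbps.
Total bitrate: 131.240 Mbps.
File: 131.240 Mbps × 4440 s = 582705.6 Mb.
At 12 Mbps: 582705.6 / 12 = 48558.8 s ≈ 13.5 hours.

13.5 hours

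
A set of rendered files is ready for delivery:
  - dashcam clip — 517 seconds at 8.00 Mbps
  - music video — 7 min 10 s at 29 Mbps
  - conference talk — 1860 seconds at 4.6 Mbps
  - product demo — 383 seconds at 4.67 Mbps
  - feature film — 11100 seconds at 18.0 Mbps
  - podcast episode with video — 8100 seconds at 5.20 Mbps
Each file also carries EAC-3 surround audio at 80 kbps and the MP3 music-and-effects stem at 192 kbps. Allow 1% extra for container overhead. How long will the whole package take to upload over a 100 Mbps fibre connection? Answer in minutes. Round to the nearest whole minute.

46 minutes

Audio total: 80 + 192 = 272 kbps = 0.272 Mbps.
dashcam clip: 8.272 Mbps × 517 s × 1.01 = 4319.4 Mb
music video: 29.272 Mbps × 430 s × 1.01 = 12712.8 Mb
conference talk: 4.872 Mbps × 1860 s × 1.01 = 9152.5 Mb
product demo: 4.942 Mbps × 383 s × 1.01 = 1911.7 Mb
feature film: 18.272 Mbps × 11100 s × 1.01 = 204847.4 Mb
podcast episode with video: 5.472 Mbps × 8100 s × 1.01 = 44766.4 Mb
Total: 277710.3 Mb = 34713.8 MB.
At 100 Mbps: 277710.3 / 100 = 2777 s ≈ 46.3 minutes.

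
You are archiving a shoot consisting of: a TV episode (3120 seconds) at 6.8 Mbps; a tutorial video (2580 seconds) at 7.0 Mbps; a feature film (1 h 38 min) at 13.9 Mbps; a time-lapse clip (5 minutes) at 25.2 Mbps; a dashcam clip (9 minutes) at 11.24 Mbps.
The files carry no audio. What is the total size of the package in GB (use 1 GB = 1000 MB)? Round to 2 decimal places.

16.83 GB

TV episode: 6.800 Mbps × 3120 s = 21216.0 Mb
tutorial video: 7.000 Mbps × 2580 s = 18060.0 Mb
feature film: 13.900 Mbps × 5880 s = 81732.0 Mb
time-lapse clip: 25.200 Mbps × 300 s = 7560.0 Mb
dashcam clip: 11.240 Mbps × 540 s = 6069.6 Mb
Total: 134637.6 Mb = 16829.7 MB.
= 16.83 GB.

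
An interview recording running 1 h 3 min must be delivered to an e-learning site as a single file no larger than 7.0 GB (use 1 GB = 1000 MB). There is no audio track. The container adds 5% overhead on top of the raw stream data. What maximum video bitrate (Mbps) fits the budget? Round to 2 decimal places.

Budget: 7.0 GB = 56000.0 Mb.
Stream payload after overhead: 56000.0 / 1.05 = 53333.3 Mb.
1 h 3 min = 63 min = 3780 s
Total bitrate budget: 53333.3 Mb / 3780 s = 14.109 Mbps.

14.11 Mbps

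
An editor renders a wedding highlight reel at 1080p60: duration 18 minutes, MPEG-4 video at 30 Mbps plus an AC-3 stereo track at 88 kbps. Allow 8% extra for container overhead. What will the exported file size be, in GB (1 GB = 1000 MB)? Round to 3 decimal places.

4.387 GB

18 min = 1080 s
Audio: 88 kbps = 0.088 Mbps.
Total bitrate: 30 + 0.088 = 30.088 Mbps.
Stream data: 30.088 Mbps × 1080 s = 32495.0 Mb.
With 8% container overhead: ×1.08.
35,095 Mb ÷ 8 = 4,387 MB → 4.387 GB.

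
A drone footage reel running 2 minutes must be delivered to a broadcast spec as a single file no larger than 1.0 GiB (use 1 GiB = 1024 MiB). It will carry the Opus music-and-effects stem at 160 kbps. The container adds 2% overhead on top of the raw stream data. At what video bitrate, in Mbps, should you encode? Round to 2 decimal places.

Budget: 1.0 GiB = 8589.9 Mb.
Stream payload after overhead: 8589.9 / 1.02 = 8421.5 Mb.
2 min = 120 s
Total bitrate budget: 8421.5 Mb / 120 s = 70.179 Mbps.
Audio: 160 kbps = 0.160 Mbps.
Video: 70.179 − 0.160 = 70.019 Mbps.

70.02 Mbps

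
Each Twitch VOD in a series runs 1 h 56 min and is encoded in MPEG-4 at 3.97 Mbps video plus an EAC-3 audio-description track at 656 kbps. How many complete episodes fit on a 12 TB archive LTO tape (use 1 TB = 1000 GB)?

2981

1 h 56 min = 116 min = 6960 s
Audio: 656 kbps = 0.656 Mbps.
Total bitrate: 4.626 Mbps.
Per item: 4.626 Mbps × 6960 s = 32,197 Mb = 4,025 MB.
Capacity: 12 TB = 96,000,000 Mb; 2981.65 items → 2981 complete.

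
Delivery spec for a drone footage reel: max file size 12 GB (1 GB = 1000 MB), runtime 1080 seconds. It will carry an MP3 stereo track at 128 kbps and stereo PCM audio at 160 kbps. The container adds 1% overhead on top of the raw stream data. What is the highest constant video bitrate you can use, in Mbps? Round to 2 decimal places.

Budget: 12 GB = 96000.0 Mb.
Stream payload after overhead: 96000.0 / 1.01 = 95049.5 Mb.
Total bitrate budget: 95049.5 Mb / 1080 s = 88.009 Mbps.
Audio total: 128 + 160 = 288 kbps = 0.288 Mbps.
Video: 88.009 − 0.288 = 87.721 Mbps.

87.72 Mbps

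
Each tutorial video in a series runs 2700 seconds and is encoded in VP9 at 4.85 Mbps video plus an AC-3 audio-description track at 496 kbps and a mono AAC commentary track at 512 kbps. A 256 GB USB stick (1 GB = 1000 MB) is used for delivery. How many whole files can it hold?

Audio total: 496 + 512 = 1008 kbps = 1.008 Mbps.
Total bitrate: 5.858 Mbps.
Per item: 5.858 Mbps × 2700 s = 15,817 Mb = 1,977 MB.
Capacity: 256 GB = 2,048,000 Mb; 129.48 items → 129 complete.

129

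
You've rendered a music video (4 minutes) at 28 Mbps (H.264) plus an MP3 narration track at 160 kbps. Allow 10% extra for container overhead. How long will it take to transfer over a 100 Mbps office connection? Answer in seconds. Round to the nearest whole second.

4 min = 240 s
Audio: 160 kbps = 0.160 Mbps.
Total bitrate: 28.160 Mbps.
File: 28.160 Mbps × 240 s = 6758.4 Mb.
With 10% container overhead: ×1.10. → 7434.2 Mb.
At 100 Mbps: 7434.2 / 100 = 74.3 s ≈ 74.3 seconds.

74 seconds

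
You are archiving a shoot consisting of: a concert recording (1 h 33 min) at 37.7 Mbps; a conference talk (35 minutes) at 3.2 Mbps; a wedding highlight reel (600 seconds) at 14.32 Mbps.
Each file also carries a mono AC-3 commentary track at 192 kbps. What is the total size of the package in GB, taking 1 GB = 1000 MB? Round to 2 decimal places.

28.41 GB

Audio: 192 kbps = 0.192 Mbps.
concert recording: 37.892 Mbps × 5580 s = 211437.4 Mb
conference talk: 3.392 Mbps × 2100 s = 7123.2 Mb
wedding highlight reel: 14.512 Mbps × 600 s = 8707.2 Mb
Total: 227267.8 Mb = 28408.5 MB.
= 28.41 GB.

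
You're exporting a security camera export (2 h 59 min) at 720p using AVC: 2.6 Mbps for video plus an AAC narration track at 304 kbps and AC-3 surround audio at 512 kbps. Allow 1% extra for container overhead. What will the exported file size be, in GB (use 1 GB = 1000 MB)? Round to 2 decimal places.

4.63 GB

2 h 59 min = 179 min = 10740 s
Audio total: 304 + 512 = 816 kbps = 0.816 Mbps.
Total bitrate: 2.6 + 0.816 = 3.416 Mbps.
Stream data: 3.416 Mbps × 10740 s = 36687.8 Mb.
With 1% container overhead: ×1.01.
37,055 Mb ÷ 8 = 4,632 MB → 4.632 GB.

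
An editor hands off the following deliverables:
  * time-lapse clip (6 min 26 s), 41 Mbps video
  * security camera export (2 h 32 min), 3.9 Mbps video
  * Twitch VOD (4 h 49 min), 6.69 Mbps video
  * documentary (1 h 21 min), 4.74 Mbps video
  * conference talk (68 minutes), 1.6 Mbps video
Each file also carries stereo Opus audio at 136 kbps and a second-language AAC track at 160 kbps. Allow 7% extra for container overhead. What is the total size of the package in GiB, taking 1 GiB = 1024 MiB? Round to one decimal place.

Audio total: 136 + 160 = 296 kbps = 0.296 Mbps.
time-lapse clip: 41.296 Mbps × 386 s × 1.07 = 17056.1 Mb
security camera export: 4.196 Mbps × 9120 s × 1.07 = 40946.2 Mb
Twitch VOD: 6.986 Mbps × 17340 s × 1.07 = 129616.8 Mb
documentary: 5.036 Mbps × 4860 s × 1.07 = 26188.2 Mb
conference talk: 1.896 Mbps × 4080 s × 1.07 = 8277.2 Mb
Total: 222084.6 Mb = 27760.6 MB.
= 25.85 GiB.

25.9 GiB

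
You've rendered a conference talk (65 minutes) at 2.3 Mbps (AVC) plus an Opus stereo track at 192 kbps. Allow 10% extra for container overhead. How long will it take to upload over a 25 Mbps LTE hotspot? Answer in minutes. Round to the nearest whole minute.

7 minutes

65 min = 3900 s
Audio: 192 kbps = 0.192 Mbps.
Total bitrate: 2.492 Mbps.
File: 2.492 Mbps × 3900 s = 9718.8 Mb.
With 10% container overhead: ×1.10. → 10690.7 Mb.
At 25 Mbps: 10690.7 / 25 = 427.6 s ≈ 7.13 minutes.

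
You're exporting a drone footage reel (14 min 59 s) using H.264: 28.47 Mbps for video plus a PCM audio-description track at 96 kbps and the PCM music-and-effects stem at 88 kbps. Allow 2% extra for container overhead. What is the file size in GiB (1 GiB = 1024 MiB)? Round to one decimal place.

3.1 GiB

14 min 59 s = 899 s
Audio total: 96 + 88 = 184 kbps = 0.184 Mbps.
Total bitrate: 28.47 + 0.184 = 28.654 Mbps.
Stream data: 28.654 Mbps × 899 s = 25759.9 Mb.
With 2% container overhead: ×1.02.
26,275 Mb = 3,284,393,115 bytes ÷ 1,073,741,824 = 3.059 GiB.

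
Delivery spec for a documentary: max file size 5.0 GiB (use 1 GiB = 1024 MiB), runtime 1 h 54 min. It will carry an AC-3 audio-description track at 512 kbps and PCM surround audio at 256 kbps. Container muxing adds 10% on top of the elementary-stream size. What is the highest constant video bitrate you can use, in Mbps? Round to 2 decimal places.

4.94 Mbps

Budget: 5.0 GiB = 42949.7 Mb.
Stream payload after overhead: 42949.7 / 1.10 = 39045.2 Mb.
1 h 54 min = 114 min = 6840 s
Total bitrate budget: 39045.2 Mb / 6840 s = 5.708 Mbps.
Audio total: 512 + 256 = 768 kbps = 0.768 Mbps.
Video: 5.708 − 0.768 = 4.940 Mbps.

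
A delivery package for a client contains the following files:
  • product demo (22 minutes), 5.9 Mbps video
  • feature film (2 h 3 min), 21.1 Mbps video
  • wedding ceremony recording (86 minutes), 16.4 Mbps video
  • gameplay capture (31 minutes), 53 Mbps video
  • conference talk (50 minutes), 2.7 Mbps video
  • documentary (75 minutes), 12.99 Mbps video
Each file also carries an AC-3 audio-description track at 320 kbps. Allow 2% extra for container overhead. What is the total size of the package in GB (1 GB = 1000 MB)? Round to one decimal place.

53.6 GB

Audio: 320 kbps = 0.320 Mbps.
product demo: 6.220 Mbps × 1320 s × 1.02 = 8374.6 Mb
feature film: 21.420 Mbps × 7380 s × 1.02 = 161241.2 Mb
wedding ceremony recording: 16.720 Mbps × 5160 s × 1.02 = 88000.7 Mb
gameplay capture: 53.320 Mbps × 1860 s × 1.02 = 101158.7 Mb
conference talk: 3.020 Mbps × 3000 s × 1.02 = 9241.2 Mb
documentary: 13.310 Mbps × 4500 s × 1.02 = 61092.9 Mb
Total: 429109.3 Mb = 53638.7 MB.
= 53.64 GB.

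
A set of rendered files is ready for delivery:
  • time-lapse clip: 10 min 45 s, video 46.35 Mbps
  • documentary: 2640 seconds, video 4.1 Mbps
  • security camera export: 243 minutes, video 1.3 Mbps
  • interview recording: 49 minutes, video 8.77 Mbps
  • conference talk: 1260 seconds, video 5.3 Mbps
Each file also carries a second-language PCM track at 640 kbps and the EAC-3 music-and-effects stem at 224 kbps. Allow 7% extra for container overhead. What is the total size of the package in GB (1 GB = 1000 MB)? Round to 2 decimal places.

Audio total: 640 + 224 = 864 kbps = 0.864 Mbps.
time-lapse clip: 47.214 Mbps × 645 s × 1.07 = 32584.7 Mb
documentary: 4.964 Mbps × 2640 s × 1.07 = 14022.3 Mb
security camera export: 2.164 Mbps × 14580 s × 1.07 = 33759.7 Mb
interview recording: 9.634 Mbps × 2940 s × 1.07 = 30306.6 Mb
conference talk: 6.164 Mbps × 1260 s × 1.07 = 8310.3 Mb
Total: 118983.7 Mb = 14873.0 MB.
= 14.87 GB.

14.87 GB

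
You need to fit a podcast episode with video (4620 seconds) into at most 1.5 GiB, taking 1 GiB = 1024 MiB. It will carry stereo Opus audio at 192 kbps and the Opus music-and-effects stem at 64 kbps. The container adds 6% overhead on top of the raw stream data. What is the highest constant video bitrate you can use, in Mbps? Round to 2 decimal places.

2.38 Mbps

Budget: 1.5 GiB = 12884.9 Mb.
Stream payload after overhead: 12884.9 / 1.06 = 12155.6 Mb.
Total bitrate budget: 12155.6 Mb / 4620 s = 2.631 Mbps.
Audio total: 192 + 64 = 256 kbps = 0.256 Mbps.
Video: 2.631 − 0.256 = 2.375 Mbps.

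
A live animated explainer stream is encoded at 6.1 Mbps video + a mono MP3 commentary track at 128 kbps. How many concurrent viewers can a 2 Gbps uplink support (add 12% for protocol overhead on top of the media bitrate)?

Audio: 128 kbps = 0.128 Mbps.
Per-viewer media rate: 6.228 Mbps.
On the wire with 12% overhead: 6.975 Mbps.
2 Gbps = 2,000 Mbps; 2,000 / 6.975 = 286.72 → 286 viewers.

286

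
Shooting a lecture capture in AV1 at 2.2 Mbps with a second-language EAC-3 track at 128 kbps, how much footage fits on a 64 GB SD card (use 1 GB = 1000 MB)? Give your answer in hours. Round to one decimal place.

61.1 hours

Audio: 128 kbps = 0.128 Mbps.
Total bitrate: 2.2 + 0.128 = 2.328 Mbps.
Capacity: 64 GB = 512,000 Mb.
Recording time: 512,000 / 2.328 = 219,931 s ≈ 61.1 hours.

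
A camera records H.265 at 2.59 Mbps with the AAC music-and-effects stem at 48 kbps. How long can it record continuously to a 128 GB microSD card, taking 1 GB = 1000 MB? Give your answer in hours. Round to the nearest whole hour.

Audio: 48 kbps = 0.048 Mbps.
Total bitrate: 2.59 + 0.048 = 2.638 Mbps.
Capacity: 128 GB = 1,024,000 Mb.
Recording time: 1,024,000 / 2.638 = 388,173 s ≈ 108 hours.

108 hours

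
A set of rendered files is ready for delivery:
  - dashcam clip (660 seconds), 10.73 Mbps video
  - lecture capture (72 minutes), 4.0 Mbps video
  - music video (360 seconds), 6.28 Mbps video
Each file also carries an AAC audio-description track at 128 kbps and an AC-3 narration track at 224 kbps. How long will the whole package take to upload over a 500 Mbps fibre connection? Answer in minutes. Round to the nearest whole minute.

Audio total: 128 + 224 = 352 kbps = 0.352 Mbps.
dashcam clip: 11.082 Mbps × 660 s = 7314.1 Mb
lecture capture: 4.352 Mbps × 4320 s = 18800.6 Mb
music video: 6.632 Mbps × 360 s = 2387.5 Mb
Total: 28502.3 Mb = 3562.8 MB.
At 500 Mbps: 28502.3 / 500 = 57 s ≈ 0.95 minutes.

1 minutes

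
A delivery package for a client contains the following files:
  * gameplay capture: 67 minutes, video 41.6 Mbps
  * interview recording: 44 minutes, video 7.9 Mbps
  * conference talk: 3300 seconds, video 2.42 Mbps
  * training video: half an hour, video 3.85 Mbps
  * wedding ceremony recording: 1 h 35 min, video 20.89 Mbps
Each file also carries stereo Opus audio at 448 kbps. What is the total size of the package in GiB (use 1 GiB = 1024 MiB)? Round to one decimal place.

38.4 GiB

Audio: 448 kbps = 0.448 Mbps.
gameplay capture: 42.048 Mbps × 4020 s = 169033.0 Mb
interview recording: 8.348 Mbps × 2640 s = 22038.7 Mb
conference talk: 2.868 Mbps × 3300 s = 9464.4 Mb
training video: 4.298 Mbps × 1800 s = 7736.4 Mb
wedding ceremony recording: 21.338 Mbps × 5700 s = 121626.6 Mb
Total: 329899.1 Mb = 41237.4 MB.
= 38.41 GiB.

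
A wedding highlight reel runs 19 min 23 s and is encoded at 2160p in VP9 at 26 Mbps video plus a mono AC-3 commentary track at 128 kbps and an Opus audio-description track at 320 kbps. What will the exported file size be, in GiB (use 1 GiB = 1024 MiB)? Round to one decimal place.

19 min 23 s = 1163 s
Audio total: 128 + 320 = 448 kbps = 0.448 Mbps.
Total bitrate: 26 + 0.448 = 26.448 Mbps.
Stream data: 26.448 Mbps × 1163 s = 30759.0 Mb.
30,759 Mb = 3,844,878,000 bytes ÷ 1,073,741,824 = 3.581 GiB.

3.6 GiB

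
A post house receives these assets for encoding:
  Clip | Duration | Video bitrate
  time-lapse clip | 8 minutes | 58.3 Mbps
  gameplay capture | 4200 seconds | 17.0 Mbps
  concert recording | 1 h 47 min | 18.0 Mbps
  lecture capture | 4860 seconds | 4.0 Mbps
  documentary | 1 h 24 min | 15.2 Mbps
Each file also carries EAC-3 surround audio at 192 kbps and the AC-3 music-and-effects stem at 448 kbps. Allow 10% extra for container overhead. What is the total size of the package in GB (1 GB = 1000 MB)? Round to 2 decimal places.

44.61 GB

Audio total: 192 + 448 = 640 kbps = 0.640 Mbps.
time-lapse clip: 58.940 Mbps × 480 s × 1.10 = 31120.3 Mb
gameplay capture: 17.640 Mbps × 4200 s × 1.10 = 81496.8 Mb
concert recording: 18.640 Mbps × 6420 s × 1.10 = 131635.7 Mb
lecture capture: 4.640 Mbps × 4860 s × 1.10 = 24805.4 Mb
documentary: 15.840 Mbps × 5040 s × 1.10 = 87817.0 Mb
Total: 356875.2 Mb = 44609.4 MB.
= 44.61 GB.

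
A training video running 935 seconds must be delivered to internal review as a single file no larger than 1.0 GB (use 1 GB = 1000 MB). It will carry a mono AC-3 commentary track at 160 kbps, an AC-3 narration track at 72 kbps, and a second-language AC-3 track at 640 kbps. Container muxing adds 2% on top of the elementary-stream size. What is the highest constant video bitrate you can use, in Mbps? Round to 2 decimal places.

7.52 Mbps

Budget: 1.0 GB = 8000.0 Mb.
Stream payload after overhead: 8000.0 / 1.02 = 7843.1 Mb.
Total bitrate budget: 7843.1 Mb / 935 s = 8.388 Mbps.
Audio total: 160 + 72 + 640 = 872 kbps = 0.872 Mbps.
Video: 8.388 − 0.872 = 7.516 Mbps.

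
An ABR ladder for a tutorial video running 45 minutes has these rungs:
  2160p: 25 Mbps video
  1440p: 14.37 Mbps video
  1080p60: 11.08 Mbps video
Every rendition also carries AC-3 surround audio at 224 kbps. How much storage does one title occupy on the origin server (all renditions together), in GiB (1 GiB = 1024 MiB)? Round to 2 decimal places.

45 min = 2700 s
Audio: 224 kbps = 0.224 Mbps.
Sum of rendition bitrates: (25+0.224) + (14.37+0.224) + (11.08+0.224) = 51.122 Mbps.
× 2700 s = 138,029 Mb = 17,254 MB = 16.07 GiB.

16.07 GiB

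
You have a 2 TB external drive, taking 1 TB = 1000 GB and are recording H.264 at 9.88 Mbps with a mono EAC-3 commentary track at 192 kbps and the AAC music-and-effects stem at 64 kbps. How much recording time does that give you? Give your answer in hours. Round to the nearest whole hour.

Audio total: 192 + 64 = 256 kbps = 0.256 Mbps.
Total bitrate: 9.88 + 0.256 = 10.136 Mbps.
Capacity: 2 TB = 16,000,000 Mb.
Recording time: 16,000,000 / 10.136 = 1,578,532 s ≈ 438 hours.

438 hours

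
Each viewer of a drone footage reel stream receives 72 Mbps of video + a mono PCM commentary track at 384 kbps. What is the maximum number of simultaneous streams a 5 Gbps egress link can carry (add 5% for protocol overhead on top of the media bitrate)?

65

Audio: 384 kbps = 0.384 Mbps.
Per-viewer media rate: 72.384 Mbps.
On the wire with 5% overhead: 76.003 Mbps.
5 Gbps = 5,000 Mbps; 5,000 / 76.003 = 65.79 → 65 viewers.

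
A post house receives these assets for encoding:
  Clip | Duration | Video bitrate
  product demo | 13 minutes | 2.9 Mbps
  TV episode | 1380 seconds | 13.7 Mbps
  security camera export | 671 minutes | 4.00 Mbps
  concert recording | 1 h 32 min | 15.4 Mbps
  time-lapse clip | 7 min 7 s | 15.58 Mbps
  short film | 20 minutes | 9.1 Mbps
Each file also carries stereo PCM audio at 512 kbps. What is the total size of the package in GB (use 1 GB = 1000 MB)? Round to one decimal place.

38.8 GB

Audio: 512 kbps = 0.512 Mbps.
product demo: 3.412 Mbps × 780 s = 2661.4 Mb
TV episode: 14.212 Mbps × 1380 s = 19612.6 Mb
security camera export: 4.512 Mbps × 40260 s = 181653.1 Mb
concert recording: 15.912 Mbps × 5520 s = 87834.2 Mb
time-lapse clip: 16.092 Mbps × 427 s = 6871.3 Mb
short film: 9.612 Mbps × 1200 s = 11534.4 Mb
Total: 310167.0 Mb = 38770.9 MB.
= 38.77 GB.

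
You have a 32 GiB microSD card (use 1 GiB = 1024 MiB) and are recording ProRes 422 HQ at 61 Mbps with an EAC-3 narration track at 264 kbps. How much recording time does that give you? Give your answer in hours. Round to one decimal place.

1.2 hours

Audio: 264 kbps = 0.264 Mbps.
Total bitrate: 61 + 0.264 = 61.264 Mbps.
Capacity: 32 GiB = 274,878 Mb.
Recording time: 274,878 / 61.264 = 4,487 s ≈ 1.25 hours.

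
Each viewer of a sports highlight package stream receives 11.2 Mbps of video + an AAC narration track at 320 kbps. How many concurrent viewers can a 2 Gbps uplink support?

Audio: 320 kbps = 0.320 Mbps.
Per-viewer media rate: 11.520 Mbps.
2 Gbps = 2,000 Mbps; 2,000 / 11.520 = 173.61 → 173 viewers.

173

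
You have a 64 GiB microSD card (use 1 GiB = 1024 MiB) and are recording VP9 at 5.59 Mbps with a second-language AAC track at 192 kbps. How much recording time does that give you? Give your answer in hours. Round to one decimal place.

Audio: 192 kbps = 0.192 Mbps.
Total bitrate: 5.59 + 0.192 = 5.782 Mbps.
Capacity: 64 GiB = 549,756 Mb.
Recording time: 549,756 / 5.782 = 95,081 s ≈ 26.4 hours.

26.4 hours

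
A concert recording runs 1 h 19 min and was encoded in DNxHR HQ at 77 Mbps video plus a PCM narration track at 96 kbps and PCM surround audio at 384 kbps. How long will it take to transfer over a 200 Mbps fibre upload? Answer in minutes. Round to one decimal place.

30.6 minutes

1 h 19 min = 79 min = 4740 s
Audio total: 96 + 384 = 480 kbps = 0.480 Mbps.
Total bitrate: 77.480 Mbps.
File: 77.480 Mbps × 4740 s = 367255.2 Mb.
At 200 Mbps: 367255.2 / 200 = 1836.3 s ≈ 30.6 minutes.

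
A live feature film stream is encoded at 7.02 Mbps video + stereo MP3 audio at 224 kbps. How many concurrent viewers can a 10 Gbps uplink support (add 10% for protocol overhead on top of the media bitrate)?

1254

Audio: 224 kbps = 0.224 Mbps.
Per-viewer media rate: 7.244 Mbps.
On the wire with 10% overhead: 7.968 Mbps.
10 Gbps = 10,000 Mbps; 10,000 / 7.968 = 1254.96 → 1254 viewers.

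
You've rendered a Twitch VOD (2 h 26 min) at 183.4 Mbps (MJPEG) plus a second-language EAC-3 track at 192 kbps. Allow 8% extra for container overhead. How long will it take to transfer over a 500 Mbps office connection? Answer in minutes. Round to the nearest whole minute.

2 h 26 min = 146 min = 8760 s
Audio: 192 kbps = 0.192 Mbps.
Total bitrate: 183.592 Mbps.
File: 183.592 Mbps × 8760 s = 1608265.9 Mb.
With 8% container overhead: ×1.08. → 1736927.2 Mb.
At 500 Mbps: 1736927.2 / 500 = 3473.9 s ≈ 57.9 minutes.

58 minutes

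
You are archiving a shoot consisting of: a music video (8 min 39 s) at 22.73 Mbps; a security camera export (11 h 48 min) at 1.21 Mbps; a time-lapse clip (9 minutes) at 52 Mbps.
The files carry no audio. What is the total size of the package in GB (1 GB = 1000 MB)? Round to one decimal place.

music video: 22.730 Mbps × 519 s = 11796.9 Mb
security camera export: 1.210 Mbps × 42480 s = 51400.8 Mb
time-lapse clip: 52.000 Mbps × 540 s = 28080.0 Mb
Total: 91277.7 Mb = 11409.7 MB.
= 11.41 GB.

11.4 GB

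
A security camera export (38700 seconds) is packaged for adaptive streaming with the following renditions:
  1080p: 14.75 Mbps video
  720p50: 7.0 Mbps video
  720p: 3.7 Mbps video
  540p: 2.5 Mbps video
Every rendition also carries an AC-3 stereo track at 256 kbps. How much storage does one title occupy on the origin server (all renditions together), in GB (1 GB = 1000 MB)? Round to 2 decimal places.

140.16 GB

Audio: 256 kbps = 0.256 Mbps.
Sum of rendition bitrates: (14.75+0.256) + (7.0+0.256) + (3.7+0.256) + (2.5+0.256) = 28.974 Mbps.
× 38700 s = 1,121,294 Mb = 140,162 MB = 140.2 GB.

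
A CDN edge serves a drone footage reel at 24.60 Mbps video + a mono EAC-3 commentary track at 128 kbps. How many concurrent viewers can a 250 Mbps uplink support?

Audio: 128 kbps = 0.128 Mbps.
Per-viewer media rate: 24.728 Mbps.
250 Mbps = 250.0 Mbps; 250.0 / 24.728 = 10.11 → 10 viewers.

10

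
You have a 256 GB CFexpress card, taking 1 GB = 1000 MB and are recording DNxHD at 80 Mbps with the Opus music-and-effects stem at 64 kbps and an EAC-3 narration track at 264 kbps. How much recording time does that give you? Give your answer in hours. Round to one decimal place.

7.1 hours

Audio total: 64 + 264 = 328 kbps = 0.328 Mbps.
Total bitrate: 80 + 0.328 = 80.328 Mbps.
Capacity: 256 GB = 2,048,000 Mb.
Recording time: 2,048,000 / 80.328 = 25,495 s ≈ 7.08 hours.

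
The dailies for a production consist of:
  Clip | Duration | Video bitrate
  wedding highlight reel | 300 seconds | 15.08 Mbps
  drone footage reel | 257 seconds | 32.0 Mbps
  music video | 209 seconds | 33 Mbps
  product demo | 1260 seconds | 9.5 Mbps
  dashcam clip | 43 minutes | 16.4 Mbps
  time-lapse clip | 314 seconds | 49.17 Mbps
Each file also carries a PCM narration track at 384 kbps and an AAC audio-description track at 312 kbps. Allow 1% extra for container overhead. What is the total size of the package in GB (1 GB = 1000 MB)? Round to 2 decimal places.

11.71 GB

Audio total: 384 + 312 = 696 kbps = 0.696 Mbps.
wedding highlight reel: 15.776 Mbps × 300 s × 1.01 = 4780.1 Mb
drone footage reel: 32.696 Mbps × 257 s × 1.01 = 8486.9 Mb
music video: 33.696 Mbps × 209 s × 1.01 = 7112.9 Mb
product demo: 10.196 Mbps × 1260 s × 1.01 = 12975.4 Mb
dashcam clip: 17.096 Mbps × 2580 s × 1.01 = 44548.8 Mb
time-lapse clip: 49.866 Mbps × 314 s × 1.01 = 15814.5 Mb
Total: 93718.6 Mb = 11714.8 MB.
= 11.71 GB.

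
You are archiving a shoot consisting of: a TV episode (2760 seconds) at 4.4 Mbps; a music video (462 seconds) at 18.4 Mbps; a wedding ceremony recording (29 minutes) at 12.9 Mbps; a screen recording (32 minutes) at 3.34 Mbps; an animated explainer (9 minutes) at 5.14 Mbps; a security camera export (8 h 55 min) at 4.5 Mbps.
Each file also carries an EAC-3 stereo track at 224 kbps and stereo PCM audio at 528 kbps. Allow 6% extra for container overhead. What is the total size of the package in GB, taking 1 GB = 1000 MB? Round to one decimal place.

Audio total: 224 + 528 = 752 kbps = 0.752 Mbps.
TV episode: 5.152 Mbps × 2760 s × 1.06 = 15072.7 Mb
music video: 19.152 Mbps × 462 s × 1.06 = 9379.1 Mb
wedding ceremony recording: 13.652 Mbps × 1740 s × 1.06 = 25179.7 Mb
screen recording: 4.092 Mbps × 1920 s × 1.06 = 8328.0 Mb
animated explainer: 5.892 Mbps × 540 s × 1.06 = 3372.6 Mb
security camera export: 5.252 Mbps × 32100 s × 1.06 = 178704.6 Mb
Total: 240036.7 Mb = 30004.6 MB.
= 30.00 GB.

30.0 GB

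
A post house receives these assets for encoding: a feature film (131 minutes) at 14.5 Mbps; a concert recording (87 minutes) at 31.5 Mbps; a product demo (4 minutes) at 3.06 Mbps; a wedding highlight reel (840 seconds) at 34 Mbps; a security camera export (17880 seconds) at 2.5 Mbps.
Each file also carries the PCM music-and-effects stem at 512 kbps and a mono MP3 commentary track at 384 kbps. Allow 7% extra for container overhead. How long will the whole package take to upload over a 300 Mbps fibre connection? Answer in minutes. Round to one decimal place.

Audio total: 512 + 384 = 896 kbps = 0.896 Mbps.
feature film: 15.396 Mbps × 7860 s × 1.07 = 129483.4 Mb
concert recording: 32.396 Mbps × 5220 s × 1.07 = 180944.6 Mb
product demo: 3.956 Mbps × 240 s × 1.07 = 1015.9 Mb
wedding highlight reel: 34.896 Mbps × 840 s × 1.07 = 31364.5 Mb
security camera export: 3.396 Mbps × 17880 s × 1.07 = 64970.9 Mb
Total: 407779.4 Mb = 50972.4 MB.
At 300 Mbps: 407779.4 / 300 = 1359 s ≈ 22.7 minutes.

22.7 minutes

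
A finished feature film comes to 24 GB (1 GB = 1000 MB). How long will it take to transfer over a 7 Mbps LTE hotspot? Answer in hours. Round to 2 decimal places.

7.62 hours

File: 24 GB = 192000.0 Mb.
At 7 Mbps: 192000.0 / 7 = 27428.6 s ≈ 7.62 hours.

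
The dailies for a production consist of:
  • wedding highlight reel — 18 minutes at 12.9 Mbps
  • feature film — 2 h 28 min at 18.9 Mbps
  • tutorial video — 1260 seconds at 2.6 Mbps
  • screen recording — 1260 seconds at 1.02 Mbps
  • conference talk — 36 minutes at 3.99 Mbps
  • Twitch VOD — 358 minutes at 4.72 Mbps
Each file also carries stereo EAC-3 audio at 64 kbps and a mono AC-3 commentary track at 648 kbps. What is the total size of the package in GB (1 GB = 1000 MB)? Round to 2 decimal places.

40.26 GB

Audio total: 64 + 648 = 712 kbps = 0.712 Mbps.
wedding highlight reel: 13.612 Mbps × 1080 s = 14701.0 Mb
feature film: 19.612 Mbps × 8880 s = 174154.6 Mb
tutorial video: 3.312 Mbps × 1260 s = 4173.1 Mb
screen recording: 1.732 Mbps × 1260 s = 2182.3 Mb
conference talk: 4.702 Mbps × 2160 s = 10156.3 Mb
Twitch VOD: 5.432 Mbps × 21480 s = 116679.4 Mb
Total: 322046.6 Mb = 40255.8 MB.
= 40.26 GB.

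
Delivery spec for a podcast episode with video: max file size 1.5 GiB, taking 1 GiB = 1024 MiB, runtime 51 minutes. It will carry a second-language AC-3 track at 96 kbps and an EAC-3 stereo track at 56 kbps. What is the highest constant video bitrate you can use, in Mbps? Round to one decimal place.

Budget: 1.5 GiB = 12884.9 Mb.
51 min = 3060 s
Total bitrate budget: 12884.9 Mb / 3060 s = 4.211 Mbps.
Audio total: 96 + 56 = 152 kbps = 0.152 Mbps.
Video: 4.211 − 0.152 = 4.059 Mbps.

4.1 Mbps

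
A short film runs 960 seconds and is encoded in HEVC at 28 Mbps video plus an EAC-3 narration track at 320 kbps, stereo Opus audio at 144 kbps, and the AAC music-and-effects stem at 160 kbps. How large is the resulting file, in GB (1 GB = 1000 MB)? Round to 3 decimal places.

Audio total: 320 + 144 + 160 = 624 kbps = 0.624 Mbps.
Total bitrate: 28 + 0.624 = 28.624 Mbps.
Stream data: 28.624 Mbps × 960 s = 27479.0 Mb.
27,479 Mb ÷ 8 = 3,435 MB → 3.435 GB.

3.435 GB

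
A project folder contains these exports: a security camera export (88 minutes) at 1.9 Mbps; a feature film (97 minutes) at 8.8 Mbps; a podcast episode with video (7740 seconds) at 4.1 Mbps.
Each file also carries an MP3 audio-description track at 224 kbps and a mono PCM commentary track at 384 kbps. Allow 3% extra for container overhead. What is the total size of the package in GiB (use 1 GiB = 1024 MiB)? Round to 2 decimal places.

12.52 GiB

Audio total: 224 + 384 = 608 kbps = 0.608 Mbps.
security camera export: 2.508 Mbps × 5280 s × 1.03 = 13639.5 Mb
feature film: 9.408 Mbps × 5820 s × 1.03 = 56397.2 Mb
podcast episode with video: 4.708 Mbps × 7740 s × 1.03 = 37533.1 Mb
Total: 107569.8 Mb = 13446.2 MB.
= 12.52 GiB.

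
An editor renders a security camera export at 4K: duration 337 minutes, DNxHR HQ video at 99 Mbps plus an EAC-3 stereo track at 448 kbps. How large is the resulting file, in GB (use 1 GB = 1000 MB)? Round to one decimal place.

251.4 GB

337 min = 20220 s
Audio: 448 kbps = 0.448 Mbps.
Total bitrate: 99 + 0.448 = 99.448 Mbps.
Stream data: 99.448 Mbps × 20220 s = 2010838.6 Mb.
2,010,839 Mb ÷ 8 = 251,355 MB → 251.4 GB.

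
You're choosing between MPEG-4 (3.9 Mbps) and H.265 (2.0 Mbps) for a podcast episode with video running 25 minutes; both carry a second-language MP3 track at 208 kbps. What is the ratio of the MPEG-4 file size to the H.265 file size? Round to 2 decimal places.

1.86

25 min = 1500 s
Audio: 208 kbps = 0.208 Mbps.
MPEG-4: 4.108 Mbps × 1500 s = 6162.0 Mb = 0.717 GiB.
H.265: 2.208 Mbps × 1500 s = 3312.0 Mb = 0.386 GiB.
Ratio: 0.717 / 0.386 = 1.861.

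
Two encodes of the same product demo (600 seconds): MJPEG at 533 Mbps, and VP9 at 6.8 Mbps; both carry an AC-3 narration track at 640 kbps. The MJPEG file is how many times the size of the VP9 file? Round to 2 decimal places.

Audio: 640 kbps = 0.640 Mbps.
MJPEG: 533.640 Mbps × 600 s = 320184.0 Mb = 40.023 GB.
VP9: 7.440 Mbps × 600 s = 4464.0 Mb = 0.558 GB.
Ratio: 40.023 / 0.558 = 71.726.

71.73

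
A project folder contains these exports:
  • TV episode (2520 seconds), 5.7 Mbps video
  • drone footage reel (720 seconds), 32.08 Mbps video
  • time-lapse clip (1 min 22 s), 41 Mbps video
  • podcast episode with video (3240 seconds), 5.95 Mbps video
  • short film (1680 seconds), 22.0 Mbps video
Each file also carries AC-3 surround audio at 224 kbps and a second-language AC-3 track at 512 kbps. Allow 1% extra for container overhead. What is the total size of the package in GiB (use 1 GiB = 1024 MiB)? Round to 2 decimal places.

12.13 GiB

Audio total: 224 + 512 = 736 kbps = 0.736 Mbps.
TV episode: 6.436 Mbps × 2520 s × 1.01 = 16380.9 Mb
drone footage reel: 32.816 Mbps × 720 s × 1.01 = 23863.8 Mb
time-lapse clip: 41.736 Mbps × 82 s × 1.01 = 3456.6 Mb
podcast episode with video: 6.686 Mbps × 3240 s × 1.01 = 21879.3 Mb
short film: 22.736 Mbps × 1680 s × 1.01 = 38578.4 Mb
Total: 104159.0 Mb = 13019.9 MB.
= 12.13 GiB.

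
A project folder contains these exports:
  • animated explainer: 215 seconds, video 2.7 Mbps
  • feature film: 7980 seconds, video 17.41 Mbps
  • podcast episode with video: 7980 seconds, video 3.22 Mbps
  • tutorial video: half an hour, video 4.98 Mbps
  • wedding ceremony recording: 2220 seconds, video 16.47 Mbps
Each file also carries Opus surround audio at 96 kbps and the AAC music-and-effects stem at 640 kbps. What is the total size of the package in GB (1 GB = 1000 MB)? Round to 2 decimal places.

Audio total: 96 + 640 = 736 kbps = 0.736 Mbps.
animated explainer: 3.436 Mbps × 215 s = 738.7 Mb
feature film: 18.146 Mbps × 7980 s = 144805.1 Mb
podcast episode with video: 3.956 Mbps × 7980 s = 31568.9 Mb
tutorial video: 5.716 Mbps × 1800 s = 10288.8 Mb
wedding ceremony recording: 17.206 Mbps × 2220 s = 38197.3 Mb
Total: 225598.8 Mb = 28199.9 MB.
= 28.20 GB.

28.20 GB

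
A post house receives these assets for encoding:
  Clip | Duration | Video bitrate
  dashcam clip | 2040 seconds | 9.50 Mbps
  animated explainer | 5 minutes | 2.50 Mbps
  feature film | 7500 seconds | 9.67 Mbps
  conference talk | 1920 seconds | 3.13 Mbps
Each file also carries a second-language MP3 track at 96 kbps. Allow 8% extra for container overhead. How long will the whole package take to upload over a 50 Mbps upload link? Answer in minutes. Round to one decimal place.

35.9 minutes

Audio: 96 kbps = 0.096 Mbps.
dashcam clip: 9.596 Mbps × 2040 s × 1.08 = 21141.9 Mb
animated explainer: 2.596 Mbps × 300 s × 1.08 = 841.1 Mb
feature film: 9.766 Mbps × 7500 s × 1.08 = 79104.6 Mb
conference talk: 3.226 Mbps × 1920 s × 1.08 = 6689.4 Mb
Total: 107777.0 Mb = 13472.1 MB.
At 50 Mbps: 107777.0 / 50 = 2156 s ≈ 35.9 minutes.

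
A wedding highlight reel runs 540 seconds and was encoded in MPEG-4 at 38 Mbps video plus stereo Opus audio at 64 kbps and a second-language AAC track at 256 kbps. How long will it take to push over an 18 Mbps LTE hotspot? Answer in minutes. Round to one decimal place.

19.2 minutes

Audio total: 64 + 256 = 320 kbps = 0.320 Mbps.
Total bitrate: 38.320 Mbps.
File: 38.320 Mbps × 540 s = 20692.8 Mb.
At 18 Mbps: 20692.8 / 18 = 1149.6 s ≈ 19.2 minutes.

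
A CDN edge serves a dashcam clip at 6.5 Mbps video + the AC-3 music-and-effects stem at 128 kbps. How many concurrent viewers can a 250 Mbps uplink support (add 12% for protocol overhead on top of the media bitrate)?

33

Audio: 128 kbps = 0.128 Mbps.
Per-viewer media rate: 6.628 Mbps.
On the wire with 12% overhead: 7.423 Mbps.
250 Mbps = 250.0 Mbps; 250.0 / 7.423 = 33.68 → 33 viewers.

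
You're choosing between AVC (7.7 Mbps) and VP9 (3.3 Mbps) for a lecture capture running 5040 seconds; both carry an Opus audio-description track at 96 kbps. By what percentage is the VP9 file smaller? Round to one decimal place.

Audio: 96 kbps = 0.096 Mbps.
AVC: 7.796 Mbps × 5040 s = 39291.8 Mb = 4.911 GB.
VP9: 3.396 Mbps × 5040 s = 17115.8 Mb = 2.139 GB.
Reduction: (1 − 2.139/4.911) × 100 = 56.44%.

56.4%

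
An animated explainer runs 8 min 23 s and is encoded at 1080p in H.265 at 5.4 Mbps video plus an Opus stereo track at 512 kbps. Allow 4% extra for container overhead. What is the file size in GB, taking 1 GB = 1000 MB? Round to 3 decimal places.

8 min 23 s = 503 s
Audio: 512 kbps = 0.512 Mbps.
Total bitrate: 5.4 + 0.512 = 5.912 Mbps.
Stream data: 5.912 Mbps × 503 s = 2973.7 Mb.
With 4% container overhead: ×1.04.
3,093 Mb ÷ 8 = 386.6 MB → 0.3866 GB.

0.387 GB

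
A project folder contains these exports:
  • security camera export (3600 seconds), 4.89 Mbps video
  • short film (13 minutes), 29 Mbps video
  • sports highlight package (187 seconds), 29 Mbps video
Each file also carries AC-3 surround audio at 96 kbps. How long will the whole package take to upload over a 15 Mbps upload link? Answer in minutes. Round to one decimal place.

Audio: 96 kbps = 0.096 Mbps.
security camera export: 4.986 Mbps × 3600 s = 17949.6 Mb
short film: 29.096 Mbps × 780 s = 22694.9 Mb
sports highlight package: 29.096 Mbps × 187 s = 5441.0 Mb
Total: 46085.4 Mb = 5760.7 MB.
At 15 Mbps: 46085.4 / 15 = 3072 s ≈ 51.2 minutes.

51.2 minutes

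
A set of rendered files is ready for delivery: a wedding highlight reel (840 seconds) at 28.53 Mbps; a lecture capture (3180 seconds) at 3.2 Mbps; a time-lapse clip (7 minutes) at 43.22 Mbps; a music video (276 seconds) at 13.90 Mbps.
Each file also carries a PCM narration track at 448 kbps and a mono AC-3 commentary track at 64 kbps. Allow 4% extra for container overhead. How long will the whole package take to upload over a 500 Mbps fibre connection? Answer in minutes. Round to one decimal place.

2.0 minutes

Audio total: 448 + 64 = 512 kbps = 0.512 Mbps.
wedding highlight reel: 29.042 Mbps × 840 s × 1.04 = 25371.1 Mb
lecture capture: 3.712 Mbps × 3180 s × 1.04 = 12276.3 Mb
time-lapse clip: 43.732 Mbps × 420 s × 1.04 = 19102.1 Mb
music video: 14.412 Mbps × 276 s × 1.04 = 4136.8 Mb
Total: 60886.4 Mb = 7610.8 MB.
At 500 Mbps: 60886.4 / 500 = 122 s ≈ 2.03 minutes.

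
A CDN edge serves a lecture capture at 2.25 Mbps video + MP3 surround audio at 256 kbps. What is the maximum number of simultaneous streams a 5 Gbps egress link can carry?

1995

Audio: 256 kbps = 0.256 Mbps.
Per-viewer media rate: 2.506 Mbps.
5 Gbps = 5,000 Mbps; 5,000 / 2.506 = 1995.21 → 1995 viewers.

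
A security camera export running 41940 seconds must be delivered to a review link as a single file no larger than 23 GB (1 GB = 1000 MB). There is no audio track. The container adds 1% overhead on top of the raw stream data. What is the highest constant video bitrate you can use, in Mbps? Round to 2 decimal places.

4.34 Mbps

Budget: 23 GB = 184000.0 Mb.
Stream payload after overhead: 184000.0 / 1.01 = 182178.2 Mb.
Total bitrate budget: 182178.2 Mb / 41940 s = 4.344 Mbps.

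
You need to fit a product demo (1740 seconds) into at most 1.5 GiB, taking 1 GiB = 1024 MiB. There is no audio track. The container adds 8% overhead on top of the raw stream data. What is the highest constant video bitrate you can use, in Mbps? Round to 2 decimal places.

6.86 Mbps

Budget: 1.5 GiB = 12884.9 Mb.
Stream payload after overhead: 12884.9 / 1.08 = 11930.5 Mb.
Total bitrate budget: 11930.5 Mb / 1740 s = 6.857 Mbps.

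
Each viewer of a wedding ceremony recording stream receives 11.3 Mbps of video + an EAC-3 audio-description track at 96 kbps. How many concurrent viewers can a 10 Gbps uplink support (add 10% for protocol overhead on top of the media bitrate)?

797

Audio: 96 kbps = 0.096 Mbps.
Per-viewer media rate: 11.396 Mbps.
On the wire with 10% overhead: 12.536 Mbps.
10 Gbps = 10,000 Mbps; 10,000 / 12.536 = 797.73 → 797 viewers.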